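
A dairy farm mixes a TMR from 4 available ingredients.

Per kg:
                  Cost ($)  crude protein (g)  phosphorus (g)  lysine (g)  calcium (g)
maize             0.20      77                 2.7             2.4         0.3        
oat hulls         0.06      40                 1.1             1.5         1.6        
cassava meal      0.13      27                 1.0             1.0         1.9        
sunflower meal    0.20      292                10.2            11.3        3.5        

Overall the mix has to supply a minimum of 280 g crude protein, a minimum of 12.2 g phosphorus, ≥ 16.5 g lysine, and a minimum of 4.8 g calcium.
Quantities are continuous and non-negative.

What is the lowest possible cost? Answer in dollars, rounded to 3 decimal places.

$0.292

Let x1 = kg of maize, x2 = kg of oat hulls, x3 = kg of cassava meal, x4 = kg of sunflower meal.
Minimize 0.2x1 + 0.06x2 + 0.13x3 + 0.2x4 subject to:
  77x1 + 40x2 + 27x3 + 292x4 ≥ 280   (crude protein)
  2.7x1 + 1.1x2 + 1x3 + 10.2x4 ≥ 12.2   (phosphorus)
  2.4x1 + 1.5x2 + 1x3 + 11.3x4 ≥ 16.5   (lysine)
  0.3x1 + 1.6x2 + 1.9x3 + 3.5x4 ≥ 4.8   (calcium)
  x1, x2, x3, x4 ≥ 0.
The cheapest feasible vertex uses only sunflower meal; maize, oat hulls, cassava meal are not used. The lysine requirement is met with equality.
So sunflower meal = 1.46 kg.
Total cost: 0.2·1.46 = 0.29200.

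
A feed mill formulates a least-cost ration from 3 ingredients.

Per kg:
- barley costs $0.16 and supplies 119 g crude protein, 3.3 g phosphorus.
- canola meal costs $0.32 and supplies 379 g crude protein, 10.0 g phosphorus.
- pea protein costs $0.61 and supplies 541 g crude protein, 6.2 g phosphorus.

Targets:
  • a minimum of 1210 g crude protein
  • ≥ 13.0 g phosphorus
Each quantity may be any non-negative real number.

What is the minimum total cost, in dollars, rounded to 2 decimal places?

This is a linear program. Let x1 = kg of barley, x2 = kg of canola meal, x3 = kg of pea protein.
Minimize 0.16x1 + 0.32x2 + 0.61x3 subject to:
  119x1 + 379x2 + 541x3 ≥ 1210   (crude protein)
  3.3x1 + 10x2 + 6.2x3 ≥ 13   (phosphorus)
  x1, x2, x3 ≥ 0.
The optimal basis is {canola meal}; barley, pea protein drop out. Binding constraint: crude protein.
So canola meal = 3.193 kg.
Cost = 0.32·3.193 = 1.0218.

$1.02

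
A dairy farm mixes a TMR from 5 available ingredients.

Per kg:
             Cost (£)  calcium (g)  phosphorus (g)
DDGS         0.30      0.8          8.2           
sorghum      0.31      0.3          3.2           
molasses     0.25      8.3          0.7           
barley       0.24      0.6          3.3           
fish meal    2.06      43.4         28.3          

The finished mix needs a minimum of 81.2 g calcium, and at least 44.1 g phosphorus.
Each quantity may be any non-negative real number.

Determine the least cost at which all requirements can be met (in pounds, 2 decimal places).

This is a linear program. Let x1 = kg of DDGS, x2 = kg of sorghum, x3 = kg of molasses, x4 = kg of barley, x5 = kg of fish meal.
Minimize 0.3x1 + 0.31x2 + 0.25x3 + 0.24x4 + 2.06x5 subject to:
  0.8x1 + 0.3x2 + 8.3x3 + 0.6x4 + 43.4x5 ≥ 81.2   (calcium)
  8.2x1 + 3.2x2 + 0.7x3 + 3.3x4 + 28.3x5 ≥ 44.1   (phosphorus)
  x1, x2, x3, x4, x5 ≥ 0.
The minimum-cost mix takes nothing from DDGS, sorghum, barley — only molasses, fish meal. There the calcium and phosphorus constraints are tight.
Solving gives x3 = 1.878, x5 = 1.512.
Objective = 0.25·1.878 + 2.06·1.512 = 3.5842.

£3.58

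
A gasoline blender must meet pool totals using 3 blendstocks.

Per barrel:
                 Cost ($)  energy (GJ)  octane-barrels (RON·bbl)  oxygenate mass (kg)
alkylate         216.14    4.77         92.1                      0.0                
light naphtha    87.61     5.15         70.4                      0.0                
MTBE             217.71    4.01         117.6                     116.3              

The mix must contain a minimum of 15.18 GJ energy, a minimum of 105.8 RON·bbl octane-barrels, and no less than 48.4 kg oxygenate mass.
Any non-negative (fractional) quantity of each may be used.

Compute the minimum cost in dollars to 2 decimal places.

$320.45

Treat it as an LP. Let x1 = barrels of alkylate, x2 = barrels of light naphtha, x3 = barrels of MTBE.
min 216.14x1 + 87.61x2 + 217.71x3 subject to:
  4.77x1 + 5.15x2 + 4.01x3 ≥ 15.18   (energy)
  92.1x1 + 70.4x2 + 117.6x3 ≥ 105.8   (octane-barrels)
  116.3x3 ≥ 48.4   (oxygenate mass)
  x1, x2, x3 ≥ 0.
The minimum-cost mix takes nothing from alkylate — only light naphtha, MTBE. The energy and oxygenate mass requirements are met with equality.
That vertex is x2 = 2.6235, x3 = 0.41617.
Total cost: 87.61·2.6235 + 217.71·0.41617 = 320.4492.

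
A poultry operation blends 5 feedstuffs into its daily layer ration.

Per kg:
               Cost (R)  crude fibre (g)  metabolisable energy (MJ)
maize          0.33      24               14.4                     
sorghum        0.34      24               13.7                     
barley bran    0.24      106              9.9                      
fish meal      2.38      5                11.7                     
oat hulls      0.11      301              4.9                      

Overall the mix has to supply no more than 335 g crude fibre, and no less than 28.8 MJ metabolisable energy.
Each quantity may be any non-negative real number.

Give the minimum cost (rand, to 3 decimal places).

Let x1 = kg of maize, x2 = kg of sorghum, x3 = kg of barley bran, x4 = kg of fish meal, x5 = kg of oat hulls.
Minimize 0.33x1 + 0.34x2 + 0.24x3 + 2.38x4 + 0.11x5 s.t.:
  24x1 + 24x2 + 106x3 + 5x4 + 301x5 ≤ 335   (crude fibre)
  14.4x1 + 13.7x2 + 9.9x3 + 11.7x4 + 4.9x5 ≥ 28.8   (metabolisable energy)
  x1, x2, x3, x4, x5 ≥ 0.
The cheapest feasible vertex uses only maize, oat hulls; sorghum, barley bran, fish meal are not used. The crude fibre and metabolisable energy requirements are met with equality.
Solving gives x1 = 1.667, x5 = 0.9801.
Cost = 0.33·1.667 + 0.11·0.9801 = 0.65792.

R0.658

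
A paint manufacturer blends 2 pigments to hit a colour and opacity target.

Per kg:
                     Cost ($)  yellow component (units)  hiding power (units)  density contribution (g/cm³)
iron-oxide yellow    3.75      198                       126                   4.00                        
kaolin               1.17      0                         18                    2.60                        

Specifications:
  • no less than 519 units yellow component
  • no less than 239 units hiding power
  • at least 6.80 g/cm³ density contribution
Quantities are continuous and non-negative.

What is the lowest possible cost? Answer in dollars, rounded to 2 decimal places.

Let x1 = kg of iron-oxide yellow, x2 = kg of kaolin.
Minimise 3.75x1 + 1.17x2 s.t.:
  198x1 ≥ 519   (yellow component)
  126x1 + 18x2 ≥ 239   (hiding power)
  4x1 + 2.6x2 ≥ 6.8   (density contribution)
  x1, x2 ≥ 0.
At the optimum only iron-oxide yellow is positive (kaolin = 0). The yellow component requirement is met with equality.
That vertex is x1 = 2.621.
Hence cost = 3.75·2.621 = $9.8288.

$9.83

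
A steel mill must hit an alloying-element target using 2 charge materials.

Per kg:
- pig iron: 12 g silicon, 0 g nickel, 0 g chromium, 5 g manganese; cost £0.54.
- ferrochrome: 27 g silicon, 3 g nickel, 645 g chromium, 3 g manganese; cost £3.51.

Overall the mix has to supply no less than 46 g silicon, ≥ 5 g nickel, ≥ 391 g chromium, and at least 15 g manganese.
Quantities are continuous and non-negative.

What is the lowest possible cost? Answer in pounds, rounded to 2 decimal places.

£6.93

Treat it as an LP. Let x1 = kg of pig iron, x2 = kg of ferrochrome.
Minimize 0.54x1 + 3.51x2 with:
  12x1 + 27x2 ≥ 46   (silicon)
  3x2 ≥ 5   (nickel)
  645x2 ≥ 391   (chromium)
  5x1 + 3x2 ≥ 15   (manganese)
  x1, x2 ≥ 0.
Both inputs are positive at the optimum. There the nickel and manganese constraints are tight.
Solving gives x1 = 2, x2 = 1.667.
Hence cost = 0.54·2 + 3.51·1.667 = £6.9312.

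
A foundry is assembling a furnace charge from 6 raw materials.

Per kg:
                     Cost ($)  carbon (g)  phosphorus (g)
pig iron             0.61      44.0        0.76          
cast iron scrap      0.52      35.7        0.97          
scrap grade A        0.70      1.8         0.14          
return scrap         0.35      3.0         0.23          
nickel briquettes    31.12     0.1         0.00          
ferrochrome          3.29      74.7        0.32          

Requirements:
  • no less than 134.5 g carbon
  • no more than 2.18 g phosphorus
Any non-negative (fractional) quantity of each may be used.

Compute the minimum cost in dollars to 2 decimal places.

$2.20

This is a linear program. Let x1 = kg of pig iron, x2 = kg of cast iron scrap, x3 = kg of scrap grade A, x4 = kg of return scrap, x5 = kg of nickel briquettes, x6 = kg of ferrochrome.
min 0.61x1 + 0.52x2 + 0.7x3 + 0.35x4 + 31.12x5 + 3.29x6 s.t.:
  44x1 + 35.7x2 + 1.8x3 + 3x4 + 0.1x5 + 74.7x6 ≥ 134.5   (carbon)
  0.76x1 + 0.97x2 + 0.14x3 + 0.23x4 + 0.32x6 ≤ 2.18   (phosphorus)
  x1, x2, x3, x4, x5, x6 ≥ 0.
The optimal basis is {pig iron, ferrochrome}; cast iron scrap, scrap grade A, return scrap, nickel briquettes drop out. Binding constraints: carbon and phosphorus.
Optimal quantities: pig iron = 2.806 kg, ferrochrome = 0.1476 kg.
Hence cost = 0.61·2.806 + 3.29·0.1476 = $2.1973.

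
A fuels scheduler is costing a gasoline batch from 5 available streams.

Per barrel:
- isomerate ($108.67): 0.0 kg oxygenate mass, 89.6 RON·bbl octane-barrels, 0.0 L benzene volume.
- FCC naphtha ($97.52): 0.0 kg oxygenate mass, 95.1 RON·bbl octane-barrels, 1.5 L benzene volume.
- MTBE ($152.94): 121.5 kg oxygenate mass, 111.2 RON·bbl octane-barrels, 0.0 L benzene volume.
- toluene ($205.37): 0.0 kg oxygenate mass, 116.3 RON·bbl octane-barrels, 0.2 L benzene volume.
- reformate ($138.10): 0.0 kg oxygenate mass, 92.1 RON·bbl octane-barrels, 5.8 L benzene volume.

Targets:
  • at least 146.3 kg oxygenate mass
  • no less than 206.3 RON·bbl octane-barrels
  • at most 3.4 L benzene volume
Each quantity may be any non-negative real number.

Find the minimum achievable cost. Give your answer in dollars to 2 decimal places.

This is a linear program. Let x1 = barrels of isomerate, x2 = barrels of FCC naphtha, x3 = barrels of MTBE, x4 = barrels of toluene, x5 = barrels of reformate.
min 108.67x1 + 97.52x2 + 152.94x3 + 205.37x4 + 138.1x5 subject to:
  121.5x3 ≥ 146.3   (oxygenate mass)
  89.6x1 + 95.1x2 + 111.2x3 + 116.3x4 + 92.1x5 ≥ 206.3   (octane-barrels)
  1.5x2 + 0.2x4 + 5.8x5 ≤ 3.4   (benzene volume)
  x1, x2, x3, x4, x5 ≥ 0.
At the optimum only FCC naphtha, MTBE are positive (isomerate, toluene, reformate = 0). Binding constraints: oxygenate mass and octane-barrels.
That vertex is x2 = 0.76133, x3 = 1.2041.
Cost = 97.52·0.76133 + 152.94·1.2041 = 258.4000.

$258.40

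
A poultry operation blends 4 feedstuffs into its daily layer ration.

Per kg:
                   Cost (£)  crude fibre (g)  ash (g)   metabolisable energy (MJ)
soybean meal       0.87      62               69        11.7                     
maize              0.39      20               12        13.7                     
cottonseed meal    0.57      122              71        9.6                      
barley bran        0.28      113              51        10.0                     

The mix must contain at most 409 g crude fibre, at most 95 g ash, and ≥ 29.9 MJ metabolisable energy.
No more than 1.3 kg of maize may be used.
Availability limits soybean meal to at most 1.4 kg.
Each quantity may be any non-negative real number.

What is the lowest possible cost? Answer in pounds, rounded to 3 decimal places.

£0.844

Let x1 = kg of soybean meal, x2 = kg of maize, x3 = kg of cottonseed meal, x4 = kg of barley bran.
Minimise 0.87x1 + 0.39x2 + 0.57x3 + 0.28x4 with:
  62x1 + 20x2 + 122x3 + 113x4 ≤ 409   (crude fibre)
  69x1 + 12x2 + 71x3 + 51x4 ≤ 95   (ash)
  11.7x1 + 13.7x2 + 9.6x3 + 10x4 ≥ 29.9   (metabolisable energy)
  x2 ≤ 1.3
  x1 ≤ 1.4
  x1, x2, x3, x4 ≥ 0.
The optimal basis is {maize, barley bran}; soybean meal, cottonseed meal drop out. Binding constraints: ash and metabolisable energy.
So maize = 0.9934 kg, barley bran = 1.629 kg.
Cost = 0.39·0.9934 + 0.28·1.629 = 0.84355.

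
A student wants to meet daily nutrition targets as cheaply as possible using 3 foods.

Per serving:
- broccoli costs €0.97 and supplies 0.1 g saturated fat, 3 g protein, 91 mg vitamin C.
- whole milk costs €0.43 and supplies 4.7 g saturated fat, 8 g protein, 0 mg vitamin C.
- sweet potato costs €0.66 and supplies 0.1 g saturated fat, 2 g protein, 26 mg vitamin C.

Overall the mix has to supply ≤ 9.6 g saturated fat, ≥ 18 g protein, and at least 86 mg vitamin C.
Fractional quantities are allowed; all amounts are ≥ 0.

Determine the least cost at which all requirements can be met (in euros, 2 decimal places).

Let x1 = servings of broccoli, x2 = servings of whole milk, x3 = servings of sweet potato.
Minimise 0.97x1 + 0.43x2 + 0.66x3 with:
  0.1x1 + 4.7x2 + 0.1x3 ≤ 9.6   (saturated fat)
  3x1 + 8x2 + 2x3 ≥ 18   (protein)
  91x1 + 26x3 ≥ 86   (vitamin C)
  x1, x2, x3 ≥ 0.
The optimal basis is {broccoli, whole milk}; sweet potato drops out. Binding constraints: protein and vitamin C.
So broccoli = 0.9451 servings, whole milk = 1.896 servings.
Cost = 0.97·0.9451 + 0.43·1.896 = 1.7320.

€1.73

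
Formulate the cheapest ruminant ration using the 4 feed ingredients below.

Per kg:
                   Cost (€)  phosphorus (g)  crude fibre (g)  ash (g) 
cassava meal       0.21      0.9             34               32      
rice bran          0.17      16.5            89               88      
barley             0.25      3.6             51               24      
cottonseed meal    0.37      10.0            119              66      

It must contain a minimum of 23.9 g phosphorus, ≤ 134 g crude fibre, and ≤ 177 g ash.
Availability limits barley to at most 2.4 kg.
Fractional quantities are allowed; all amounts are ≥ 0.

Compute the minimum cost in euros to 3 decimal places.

€0.246

This is a linear program. Let x1 = kg of cassava meal, x2 = kg of rice bran, x3 = kg of barley, x4 = kg of cottonseed meal.
Minimize 0.21x1 + 0.17x2 + 0.25x3 + 0.37x4 subject to:
  0.9x1 + 16.5x2 + 3.6x3 + 10x4 ≥ 23.9   (phosphorus)
  34x1 + 89x2 + 51x3 + 119x4 ≤ 134   (crude fibre)
  32x1 + 88x2 + 24x3 + 66x4 ≤ 177   (ash)
  x3 ≤ 2.4
  x1, x2, x3, x4 ≥ 0.
At the optimum only rice bran is positive (cassava meal, barley, cottonseed meal = 0). Binding constraint: phosphorus.
Optimal quantities: rice bran = 1.448 kg.
Cost = 0.17·1.448 = 0.24616.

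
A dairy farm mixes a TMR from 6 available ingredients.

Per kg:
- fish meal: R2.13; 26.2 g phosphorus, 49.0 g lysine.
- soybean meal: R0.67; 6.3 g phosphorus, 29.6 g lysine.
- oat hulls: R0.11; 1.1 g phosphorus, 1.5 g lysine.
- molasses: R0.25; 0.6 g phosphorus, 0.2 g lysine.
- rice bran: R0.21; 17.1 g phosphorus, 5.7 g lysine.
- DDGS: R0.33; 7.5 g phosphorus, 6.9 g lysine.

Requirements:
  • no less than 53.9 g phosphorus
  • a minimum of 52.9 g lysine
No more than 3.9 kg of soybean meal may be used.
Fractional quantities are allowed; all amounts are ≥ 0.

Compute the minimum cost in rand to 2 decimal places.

This is a linear program. Let x1 = kg of fish meal, x2 = kg of soybean meal, x3 = kg of oat hulls, x4 = kg of molasses, x5 = kg of rice bran, x6 = kg of DDGS.
min 2.13x1 + 0.67x2 + 0.11x3 + 0.25x4 + 0.21x5 + 0.33x6 with:
  26.2x1 + 6.3x2 + 1.1x3 + 0.6x4 + 17.1x5 + 7.5x6 ≥ 53.9   (phosphorus)
  49x1 + 29.6x2 + 1.5x3 + 0.2x4 + 5.7x5 + 6.9x6 ≥ 52.9   (lysine)
  x2 ≤ 3.9
  x1, x2, x3, x4, x5, x6 ≥ 0.
At the optimum only soybean meal, rice bran are positive (fish meal, oat hulls, molasses, DDGS = 0). Binding constraints: phosphorus and lysine.
So soybean meal = 1.27 kg, rice bran = 2.684 kg.
Objective = 0.67·1.27 + 0.21·2.684 = 1.4145.

R1.41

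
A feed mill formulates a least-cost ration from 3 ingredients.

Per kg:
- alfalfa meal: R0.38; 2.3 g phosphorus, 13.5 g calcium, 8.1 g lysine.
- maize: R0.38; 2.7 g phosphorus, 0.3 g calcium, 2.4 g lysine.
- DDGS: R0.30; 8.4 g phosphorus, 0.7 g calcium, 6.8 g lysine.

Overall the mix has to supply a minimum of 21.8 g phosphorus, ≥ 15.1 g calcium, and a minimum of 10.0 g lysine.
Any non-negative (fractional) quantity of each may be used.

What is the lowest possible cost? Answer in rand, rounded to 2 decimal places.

R1.08

Let x1 = kg of alfalfa meal, x2 = kg of maize, x3 = kg of DDGS.
Minimize 0.38x1 + 0.38x2 + 0.3x3 subject to:
  2.3x1 + 2.7x2 + 8.4x3 ≥ 21.8   (phosphorus)
  13.5x1 + 0.3x2 + 0.7x3 ≥ 15.1   (calcium)
  8.1x1 + 2.4x2 + 6.8x3 ≥ 10   (lysine)
  x1, x2, x3 ≥ 0.
At the optimum only alfalfa meal, DDGS are positive (maize = 0). There the phosphorus and calcium constraints are tight.
That vertex is x1 = 0.9981, x3 = 2.322.
Cost = 0.38·0.9981 + 0.3·2.322 = 1.0759.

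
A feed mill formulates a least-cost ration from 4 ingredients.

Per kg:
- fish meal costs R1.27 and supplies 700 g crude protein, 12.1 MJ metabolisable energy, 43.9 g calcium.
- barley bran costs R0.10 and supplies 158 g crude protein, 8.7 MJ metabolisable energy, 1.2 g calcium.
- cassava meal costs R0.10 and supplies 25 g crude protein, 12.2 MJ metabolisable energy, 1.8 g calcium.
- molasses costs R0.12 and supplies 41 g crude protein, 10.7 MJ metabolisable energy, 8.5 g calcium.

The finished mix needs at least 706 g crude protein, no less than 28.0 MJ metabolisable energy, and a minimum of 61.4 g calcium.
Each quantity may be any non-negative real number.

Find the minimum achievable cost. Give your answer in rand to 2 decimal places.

This is a linear program. Let x1 = kg of fish meal, x2 = kg of barley bran, x3 = kg of cassava meal, x4 = kg of molasses.
Minimize 1.27x1 + 0.1x2 + 0.1x3 + 0.12x4 s.t.:
  700x1 + 158x2 + 25x3 + 41x4 ≥ 706   (crude protein)
  12.1x1 + 8.7x2 + 12.2x3 + 10.7x4 ≥ 28   (metabolisable energy)
  43.9x1 + 1.2x2 + 1.8x3 + 8.5x4 ≥ 61.4   (calcium)
  x1, x2, x3, x4 ≥ 0.
The optimal basis is {barley bran, molasses}; fish meal, cassava meal drop out. The crude protein and calcium requirements are met with equality.
Solving gives x2 = 2.693, x4 = 6.843.
Cost = 0.1·2.693 + 0.12·6.843 = 1.0905.

R1.09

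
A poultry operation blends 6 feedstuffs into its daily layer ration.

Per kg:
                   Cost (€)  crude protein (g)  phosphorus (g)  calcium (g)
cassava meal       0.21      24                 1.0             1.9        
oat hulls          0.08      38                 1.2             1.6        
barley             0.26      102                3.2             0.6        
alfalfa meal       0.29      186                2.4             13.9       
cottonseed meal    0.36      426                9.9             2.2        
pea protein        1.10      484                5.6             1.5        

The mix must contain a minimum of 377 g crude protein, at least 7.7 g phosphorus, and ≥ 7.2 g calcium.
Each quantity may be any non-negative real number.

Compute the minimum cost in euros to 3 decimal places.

€0.373

Let x1 = kg of cassava meal, x2 = kg of oat hulls, x3 = kg of barley, x4 = kg of alfalfa meal, x5 = kg of cottonseed meal, x6 = kg of pea protein.
min 0.21x1 + 0.08x2 + 0.26x3 + 0.29x4 + 0.36x5 + 1.1x6 with:
  24x1 + 38x2 + 102x3 + 186x4 + 426x5 + 484x6 ≥ 377   (crude protein)
  1x1 + 1.2x2 + 3.2x3 + 2.4x4 + 9.9x5 + 5.6x6 ≥ 7.7   (phosphorus)
  1.9x1 + 1.6x2 + 0.6x3 + 13.9x4 + 2.2x5 + 1.5x6 ≥ 7.2   (calcium)
  x1, x2, x3, x4, x5, x6 ≥ 0.
The optimal basis is {alfalfa meal, cottonseed meal}; cassava meal, oat hulls, barley, pea protein drop out. There the crude protein and calcium constraints are tight.
Optimal quantities: alfalfa meal = 0.406 kg, cottonseed meal = 0.7077 kg.
Total cost: 0.29·0.406 + 0.36·0.7077 = 0.37251.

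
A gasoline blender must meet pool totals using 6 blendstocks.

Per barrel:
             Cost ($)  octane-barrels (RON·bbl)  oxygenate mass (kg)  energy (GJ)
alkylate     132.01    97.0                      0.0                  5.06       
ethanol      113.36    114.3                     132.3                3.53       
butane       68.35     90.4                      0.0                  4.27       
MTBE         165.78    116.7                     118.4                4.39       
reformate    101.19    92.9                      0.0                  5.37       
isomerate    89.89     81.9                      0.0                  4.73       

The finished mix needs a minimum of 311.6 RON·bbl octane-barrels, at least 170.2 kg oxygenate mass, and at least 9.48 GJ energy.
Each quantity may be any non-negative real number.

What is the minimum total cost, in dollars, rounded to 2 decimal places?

This is a linear program. Let x1 = barrels of alkylate, x2 = barrels of ethanol, x3 = barrels of butane, x4 = barrels of MTBE, x5 = barrels of reformate, x6 = barrels of isomerate.
min 132.01x1 + 113.36x2 + 68.35x3 + 165.78x4 + 101.19x5 + 89.89x6 with:
  97x1 + 114.3x2 + 90.4x3 + 116.7x4 + 92.9x5 + 81.9x6 ≥ 311.6   (octane-barrels)
  132.3x2 + 118.4x4 ≥ 170.2   (oxygenate mass)
  5.06x1 + 3.53x2 + 4.27x3 + 4.39x4 + 5.37x5 + 4.73x6 ≥ 9.48   (energy)
  x1, x2, x3, x4, x5, x6 ≥ 0.
The optimal basis is {ethanol, butane}; alkylate, MTBE, reformate, isomerate drop out. There the octane-barrels and oxygenate mass constraints are tight.
Optimal quantities: ethanol = 1.28647 barrels, butane = 1.82031 barrels.
Total cost: 113.36·1.28647 + 68.35·1.82031 = 270.2524.

$270.25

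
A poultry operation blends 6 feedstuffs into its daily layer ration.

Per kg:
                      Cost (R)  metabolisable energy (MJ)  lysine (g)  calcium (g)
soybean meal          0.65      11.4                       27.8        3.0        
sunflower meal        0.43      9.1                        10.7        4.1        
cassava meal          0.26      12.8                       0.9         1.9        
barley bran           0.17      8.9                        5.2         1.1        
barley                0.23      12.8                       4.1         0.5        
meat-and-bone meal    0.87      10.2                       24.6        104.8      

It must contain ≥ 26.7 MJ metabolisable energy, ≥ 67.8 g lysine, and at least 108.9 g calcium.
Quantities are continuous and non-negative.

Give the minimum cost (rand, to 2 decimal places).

Let x1 = kg of soybean meal, x2 = kg of sunflower meal, x3 = kg of cassava meal, x4 = kg of barley bran, x5 = kg of barley, x6 = kg of meat-and-bone meal.
Minimize 0.65x1 + 0.43x2 + 0.26x3 + 0.17x4 + 0.23x5 + 0.87x6 subject to:
  11.4x1 + 9.1x2 + 12.8x3 + 8.9x4 + 12.8x5 + 10.2x6 ≥ 26.7   (metabolisable energy)
  27.8x1 + 10.7x2 + 0.9x3 + 5.2x4 + 4.1x5 + 24.6x6 ≥ 67.8   (lysine)
  3x1 + 4.1x2 + 1.9x3 + 1.1x4 + 0.5x5 + 104.8x6 ≥ 108.9   (calcium)
  x1, x2, x3, x4, x5, x6 ≥ 0.
The minimum-cost mix takes nothing from sunflower meal, cassava meal, barley bran, barley — only soybean meal, meat-and-bone meal. The lysine and calcium requirements are met with equality.
So soybean meal = 1.559 kg, meat-and-bone meal = 0.9945 kg.
Objective = 0.65·1.559 + 0.87·0.9945 = 1.8786.

R1.88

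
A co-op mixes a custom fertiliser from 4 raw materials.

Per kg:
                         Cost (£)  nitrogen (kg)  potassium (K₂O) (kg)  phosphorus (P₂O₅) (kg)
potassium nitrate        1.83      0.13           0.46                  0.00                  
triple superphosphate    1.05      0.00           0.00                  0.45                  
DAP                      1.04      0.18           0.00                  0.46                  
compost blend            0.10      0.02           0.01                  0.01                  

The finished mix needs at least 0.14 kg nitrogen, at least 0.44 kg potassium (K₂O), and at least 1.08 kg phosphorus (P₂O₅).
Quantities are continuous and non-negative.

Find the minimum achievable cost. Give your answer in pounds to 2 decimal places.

Treat it as an LP. Let x1 = kg of potassium nitrate, x2 = kg of triple superphosphate, x3 = kg of DAP, x4 = kg of compost blend.
min 1.83x1 + 1.05x2 + 1.04x3 + 0.1x4 with:
  0.13x1 + 0.18x3 + 0.02x4 ≥ 0.14   (nitrogen)
  0.46x1 + 0.01x4 ≥ 0.44   (potassium (K₂O))
  0.45x2 + 0.46x3 + 0.01x4 ≥ 1.08   (phosphorus (P₂O₅))
  x1, x2, x3, x4 ≥ 0.
The cheapest feasible vertex uses only potassium nitrate, DAP; triple superphosphate, compost blend are not used. There the potassium (K₂O) and phosphorus (P₂O₅) constraints are tight.
Optimal quantities: potassium nitrate = 0.9565 kg, DAP = 2.348 kg.
Hence cost = 1.83·0.9565 + 1.04·2.348 = £4.1923.

£4.19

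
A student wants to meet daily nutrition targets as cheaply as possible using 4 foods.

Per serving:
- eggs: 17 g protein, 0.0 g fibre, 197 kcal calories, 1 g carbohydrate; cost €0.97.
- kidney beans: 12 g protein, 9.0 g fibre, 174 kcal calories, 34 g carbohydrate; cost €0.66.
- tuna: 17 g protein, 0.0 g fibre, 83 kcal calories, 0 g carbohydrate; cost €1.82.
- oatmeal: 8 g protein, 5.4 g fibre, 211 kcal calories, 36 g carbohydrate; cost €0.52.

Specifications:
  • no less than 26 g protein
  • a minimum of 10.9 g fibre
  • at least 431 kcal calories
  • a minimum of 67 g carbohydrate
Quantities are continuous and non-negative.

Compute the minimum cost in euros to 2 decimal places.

€1.48

Let x1 = servings of eggs, x2 = servings of kidney beans, x3 = servings of tuna, x4 = servings of oatmeal.
Minimize 0.97x1 + 0.66x2 + 1.82x3 + 0.52x4 with:
  17x1 + 12x2 + 17x3 + 8x4 ≥ 26   (protein)
  9x2 + 5.4x4 ≥ 10.9   (fibre)
  197x1 + 174x2 + 83x3 + 211x4 ≥ 431   (calories)
  1x1 + 34x2 + 36x4 ≥ 67   (carbohydrate)
  x1, x2, x3, x4 ≥ 0.
The cheapest feasible vertex uses only kidney beans, oatmeal; eggs, tuna are not used. The protein and calories requirements are met with equality.
Solving gives x2 = 1.788, x4 = 0.5684.
Total cost: 0.66·1.788 + 0.52·0.5684 = 1.4756.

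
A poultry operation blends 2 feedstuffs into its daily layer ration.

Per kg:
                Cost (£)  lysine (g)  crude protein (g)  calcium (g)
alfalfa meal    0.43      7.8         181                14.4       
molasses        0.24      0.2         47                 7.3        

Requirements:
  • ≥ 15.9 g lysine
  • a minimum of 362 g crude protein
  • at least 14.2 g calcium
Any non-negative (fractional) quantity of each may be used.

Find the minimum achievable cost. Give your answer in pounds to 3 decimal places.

This is a linear program. Let x1 = kg of alfalfa meal, x2 = kg of molasses.
min 0.43x1 + 0.24x2 subject to:
  7.8x1 + 0.2x2 ≥ 15.9   (lysine)
  181x1 + 47x2 ≥ 362   (crude protein)
  14.4x1 + 7.3x2 ≥ 14.2   (calcium)
  x1, x2 ≥ 0.
The cheapest feasible vertex uses only alfalfa meal; molasses is not used. Binding constraint: lysine.
That vertex is x1 = 2.0385.
Hence cost = 0.43·2.0385 = £0.87656.

£0.877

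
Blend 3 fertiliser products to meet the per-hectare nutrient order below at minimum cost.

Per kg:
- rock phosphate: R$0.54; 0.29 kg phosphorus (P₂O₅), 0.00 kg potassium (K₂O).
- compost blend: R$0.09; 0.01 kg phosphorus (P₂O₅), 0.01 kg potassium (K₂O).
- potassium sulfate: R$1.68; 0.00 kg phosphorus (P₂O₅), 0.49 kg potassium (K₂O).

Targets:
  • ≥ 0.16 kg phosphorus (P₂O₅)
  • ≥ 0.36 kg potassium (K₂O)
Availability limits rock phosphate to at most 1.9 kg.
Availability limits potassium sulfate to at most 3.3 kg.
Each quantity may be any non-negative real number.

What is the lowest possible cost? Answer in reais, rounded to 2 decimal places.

R$1.53

This is a linear program. Let x1 = kg of rock phosphate, x2 = kg of compost blend, x3 = kg of potassium sulfate.
min 0.54x1 + 0.09x2 + 1.68x3 with:
  0.29x1 + 0.01x2 ≥ 0.16   (phosphorus (P₂O₅))
  0.01x2 + 0.49x3 ≥ 0.36   (potassium (K₂O))
  x1 ≤ 1.9
  x3 ≤ 3.3
  x1, x2, x3 ≥ 0.
At the optimum only rock phosphate, potassium sulfate are positive (compost blend = 0). There the phosphorus (P₂O₅) and potassium (K₂O) constraints are tight.
So rock phosphate = 0.5517 kg, potassium sulfate = 0.7347 kg.
Total cost: 0.54·0.5517 + 1.68·0.7347 = 1.5322.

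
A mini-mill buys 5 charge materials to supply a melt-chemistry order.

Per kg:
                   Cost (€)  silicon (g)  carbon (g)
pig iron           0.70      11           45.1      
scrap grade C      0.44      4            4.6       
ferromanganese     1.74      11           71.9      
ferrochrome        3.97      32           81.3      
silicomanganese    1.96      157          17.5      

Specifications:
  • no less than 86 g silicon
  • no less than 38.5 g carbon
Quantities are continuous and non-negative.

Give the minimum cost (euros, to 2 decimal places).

€1.44

Let x1 = kg of pig iron, x2 = kg of scrap grade C, x3 = kg of ferromanganese, x4 = kg of ferrochrome, x5 = kg of silicomanganese.
Minimize 0.7x1 + 0.44x2 + 1.74x3 + 3.97x4 + 1.96x5 subject to:
  11x1 + 4x2 + 11x3 + 32x4 + 157x5 ≥ 86   (silicon)
  45.1x1 + 4.6x2 + 71.9x3 + 81.3x4 + 17.5x5 ≥ 38.5   (carbon)
  x1, x2, x3, x4, x5 ≥ 0.
The optimal basis is {pig iron, silicomanganese}; scrap grade C, ferromanganese, ferrochrome drop out. The silicon and carbon requirements are met with equality.
Solving gives x1 = 0.659, x5 = 0.5016.
Total cost: 0.7·0.659 + 1.96·0.5016 = 1.4444.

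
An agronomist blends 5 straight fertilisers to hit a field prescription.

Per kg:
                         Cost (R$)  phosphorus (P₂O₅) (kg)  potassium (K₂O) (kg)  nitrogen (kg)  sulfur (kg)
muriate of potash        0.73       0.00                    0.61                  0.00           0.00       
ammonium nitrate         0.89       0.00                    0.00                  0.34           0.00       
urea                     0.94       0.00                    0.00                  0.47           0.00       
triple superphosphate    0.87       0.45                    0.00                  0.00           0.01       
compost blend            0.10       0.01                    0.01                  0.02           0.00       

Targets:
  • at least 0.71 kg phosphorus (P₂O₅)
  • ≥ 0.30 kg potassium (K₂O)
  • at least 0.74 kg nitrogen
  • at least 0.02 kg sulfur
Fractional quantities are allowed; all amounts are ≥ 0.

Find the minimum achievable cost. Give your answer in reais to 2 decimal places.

R$3.58

Treat it as an LP. Let x1 = kg of muriate of potash, x2 = kg of ammonium nitrate, x3 = kg of urea, x4 = kg of triple superphosphate, x5 = kg of compost blend.
Minimize 0.73x1 + 0.89x2 + 0.94x3 + 0.87x4 + 0.1x5 with:
  0.45x4 + 0.01x5 ≥ 0.71   (phosphorus (P₂O₅))
  0.61x1 + 0.01x5 ≥ 0.3   (potassium (K₂O))
  0.34x2 + 0.47x3 + 0.02x5 ≥ 0.74   (nitrogen)
  0.01x4 ≥ 0.02   (sulfur)
  x1, x2, x3, x4, x5 ≥ 0.
The minimum-cost mix takes nothing from ammonium nitrate, compost blend — only muriate of potash, urea, triple superphosphate. Binding constraints: potassium (K₂O), nitrogen, sulfur.
Optimal quantities: muriate of potash = 0.4918 kg, urea = 1.574 kg, triple superphosphate = 2 kg.
Objective = 0.73·0.4918 + 0.94·1.574 + 0.87·2 = 3.5786.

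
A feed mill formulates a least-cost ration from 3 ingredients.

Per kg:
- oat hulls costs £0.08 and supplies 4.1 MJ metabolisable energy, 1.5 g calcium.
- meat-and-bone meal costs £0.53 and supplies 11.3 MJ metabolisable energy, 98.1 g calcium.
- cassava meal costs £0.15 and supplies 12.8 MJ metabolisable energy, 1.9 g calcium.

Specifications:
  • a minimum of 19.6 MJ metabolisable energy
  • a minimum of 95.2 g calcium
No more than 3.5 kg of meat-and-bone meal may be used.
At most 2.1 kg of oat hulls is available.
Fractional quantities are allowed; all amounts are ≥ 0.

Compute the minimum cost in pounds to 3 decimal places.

£0.610

Let x1 = kg of oat hulls, x2 = kg of meat-and-bone meal, x3 = kg of cassava meal.
Minimise 0.08x1 + 0.53x2 + 0.15x3 with:
  4.1x1 + 11.3x2 + 12.8x3 ≥ 19.6   (metabolisable energy)
  1.5x1 + 98.1x2 + 1.9x3 ≥ 95.2   (calcium)
  x2 ≤ 3.5
  x1 ≤ 2.1
  x1, x2, x3 ≥ 0.
The optimal basis is {meat-and-bone meal, cassava meal}; oat hulls drops out. Binding constraints: metabolisable energy and calcium.
Optimal quantities: meat-and-bone meal = 0.9571 kg, cassava meal = 0.6863 kg.
Total cost: 0.53·0.9571 + 0.15·0.6863 = 0.61021.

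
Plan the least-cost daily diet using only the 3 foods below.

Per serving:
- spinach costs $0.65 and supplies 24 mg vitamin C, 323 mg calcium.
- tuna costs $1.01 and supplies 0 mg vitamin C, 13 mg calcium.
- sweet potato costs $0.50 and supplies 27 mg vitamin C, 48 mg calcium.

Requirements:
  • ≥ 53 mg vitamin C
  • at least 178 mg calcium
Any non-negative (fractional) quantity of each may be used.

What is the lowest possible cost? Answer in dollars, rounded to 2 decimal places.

$1.04

Let x1 = servings of spinach, x2 = servings of tuna, x3 = servings of sweet potato.
Minimize 0.65x1 + 1.01x2 + 0.5x3 subject to:
  24x1 + 27x3 ≥ 53   (vitamin C)
  323x1 + 13x2 + 48x3 ≥ 178   (calcium)
  x1, x2, x3 ≥ 0.
The minimum-cost mix takes nothing from tuna — only spinach, sweet potato. The vitamin C and calcium requirements are met with equality.
So spinach = 0.2989 servings, sweet potato = 1.697 servings.
Total cost: 0.65·0.2989 + 0.5·1.697 = 1.0428.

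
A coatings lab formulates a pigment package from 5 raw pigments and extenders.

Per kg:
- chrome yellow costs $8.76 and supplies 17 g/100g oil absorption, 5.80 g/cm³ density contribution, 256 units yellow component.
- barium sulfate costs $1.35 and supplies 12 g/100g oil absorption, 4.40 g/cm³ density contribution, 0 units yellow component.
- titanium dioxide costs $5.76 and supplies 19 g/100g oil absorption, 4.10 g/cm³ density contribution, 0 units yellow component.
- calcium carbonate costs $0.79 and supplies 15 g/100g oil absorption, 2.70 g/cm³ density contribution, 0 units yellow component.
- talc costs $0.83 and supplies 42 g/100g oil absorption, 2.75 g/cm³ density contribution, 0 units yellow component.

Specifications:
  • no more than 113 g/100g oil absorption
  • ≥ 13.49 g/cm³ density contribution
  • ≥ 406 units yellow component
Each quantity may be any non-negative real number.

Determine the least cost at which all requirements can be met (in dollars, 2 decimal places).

This is a linear program. Let x1 = kg of chrome yellow, x2 = kg of barium sulfate, x3 = kg of titanium dioxide, x4 = kg of calcium carbonate, x5 = kg of talc.
Minimize 8.76x1 + 1.35x2 + 5.76x3 + 0.79x4 + 0.83x5 s.t.:
  17x1 + 12x2 + 19x3 + 15x4 + 42x5 ≤ 113   (oil absorption)
  5.8x1 + 4.4x2 + 4.1x3 + 2.7x4 + 2.75x5 ≥ 13.49   (density contribution)
  256x1 ≥ 406   (yellow component)
  x1, x2, x3, x4, x5 ≥ 0.
The minimum-cost mix takes nothing from barium sulfate, titanium dioxide, talc — only chrome yellow, calcium carbonate. There the density contribution and yellow component constraints are tight.
So chrome yellow = 1.586 kg, calcium carbonate = 1.589 kg.
Objective = 8.76·1.586 + 0.79·1.589 = 15.1487.

$15.15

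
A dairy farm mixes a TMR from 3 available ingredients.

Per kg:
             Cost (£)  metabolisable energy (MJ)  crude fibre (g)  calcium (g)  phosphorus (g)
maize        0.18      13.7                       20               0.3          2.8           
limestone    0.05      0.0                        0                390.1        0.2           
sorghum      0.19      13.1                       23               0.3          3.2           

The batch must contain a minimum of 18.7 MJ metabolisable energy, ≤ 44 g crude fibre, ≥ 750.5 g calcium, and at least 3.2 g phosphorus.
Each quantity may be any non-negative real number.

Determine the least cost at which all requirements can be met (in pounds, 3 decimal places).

This is a linear program. Let x1 = kg of maize, x2 = kg of limestone, x3 = kg of sorghum.
Minimise 0.18x1 + 0.05x2 + 0.19x3 s.t.:
  13.7x1 + 13.1x3 ≥ 18.7   (metabolisable energy)
  20x1 + 23x3 ≤ 44   (crude fibre)
  0.3x1 + 390.1x2 + 0.3x3 ≥ 750.5   (calcium)
  2.8x1 + 0.2x2 + 3.2x3 ≥ 3.2   (phosphorus)
  x1, x2, x3 ≥ 0.
The optimal basis is {maize, limestone}; sorghum drops out. There the metabolisable energy and calcium constraints are tight.
Solving gives x1 = 1.365, x2 = 1.923.
Total cost: 0.18·1.365 + 0.05·1.923 = 0.34185.

£0.342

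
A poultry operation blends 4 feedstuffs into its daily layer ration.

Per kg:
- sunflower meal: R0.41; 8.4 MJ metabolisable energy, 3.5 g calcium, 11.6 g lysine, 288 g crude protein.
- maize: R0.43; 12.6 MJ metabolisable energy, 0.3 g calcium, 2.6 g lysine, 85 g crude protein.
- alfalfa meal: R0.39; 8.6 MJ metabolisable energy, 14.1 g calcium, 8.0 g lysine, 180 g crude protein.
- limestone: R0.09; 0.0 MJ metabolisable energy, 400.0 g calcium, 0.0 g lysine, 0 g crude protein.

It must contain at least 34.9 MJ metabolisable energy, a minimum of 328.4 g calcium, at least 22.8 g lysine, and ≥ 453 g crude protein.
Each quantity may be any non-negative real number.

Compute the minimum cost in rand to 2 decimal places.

R1.46

Let x1 = kg of sunflower meal, x2 = kg of maize, x3 = kg of alfalfa meal, x4 = kg of limestone.
min 0.41x1 + 0.43x2 + 0.39x3 + 0.09x4 with:
  8.4x1 + 12.6x2 + 8.6x3 ≥ 34.9   (metabolisable energy)
  3.5x1 + 0.3x2 + 14.1x3 + 400x4 ≥ 328.4   (calcium)
  11.6x1 + 2.6x2 + 8x3 ≥ 22.8   (lysine)
  288x1 + 85x2 + 180x3 ≥ 453   (crude protein)
  x1, x2, x3, x4 ≥ 0.
The cheapest feasible vertex uses only sunflower meal, maize, limestone; alfalfa meal is not used. Binding constraints: metabolisable energy, calcium, lysine.
So sunflower meal = 1.581 kg, maize = 1.716 kg, limestone = 0.8059 kg.
Objective = 0.41·1.581 + 0.43·1.716 + 0.09·0.8059 = 1.4586.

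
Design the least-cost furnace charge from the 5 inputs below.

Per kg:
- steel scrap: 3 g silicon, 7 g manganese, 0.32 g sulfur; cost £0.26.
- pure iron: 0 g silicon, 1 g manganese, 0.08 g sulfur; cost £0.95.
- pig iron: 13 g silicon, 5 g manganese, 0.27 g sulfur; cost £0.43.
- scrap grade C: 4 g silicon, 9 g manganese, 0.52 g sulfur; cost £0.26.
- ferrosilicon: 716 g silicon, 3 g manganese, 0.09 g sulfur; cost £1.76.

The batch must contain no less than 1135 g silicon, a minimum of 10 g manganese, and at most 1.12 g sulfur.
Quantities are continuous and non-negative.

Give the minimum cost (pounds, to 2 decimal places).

This is a linear program. Let x1 = kg of steel scrap, x2 = kg of pure iron, x3 = kg of pig iron, x4 = kg of scrap grade C, x5 = kg of ferrosilicon.
Minimise 0.26x1 + 0.95x2 + 0.43x3 + 0.26x4 + 1.76x5 s.t.:
  3x1 + 13x3 + 4x4 + 716x5 ≥ 1135   (silicon)
  7x1 + 1x2 + 5x3 + 9x4 + 3x5 ≥ 10   (manganese)
  0.32x1 + 0.08x2 + 0.27x3 + 0.52x4 + 0.09x5 ≤ 1.12   (sulfur)
  x1, x2, x3, x4, x5 ≥ 0.
The optimal basis is {scrap grade C, ferrosilicon}; steel scrap, pure iron, pig iron drop out. There the silicon and manganese constraints are tight.
Optimal quantities: scrap grade C = 0.5838 kg, ferrosilicon = 1.582 kg.
Cost = 0.26·0.5838 + 1.76·1.582 = 2.9361.

£2.94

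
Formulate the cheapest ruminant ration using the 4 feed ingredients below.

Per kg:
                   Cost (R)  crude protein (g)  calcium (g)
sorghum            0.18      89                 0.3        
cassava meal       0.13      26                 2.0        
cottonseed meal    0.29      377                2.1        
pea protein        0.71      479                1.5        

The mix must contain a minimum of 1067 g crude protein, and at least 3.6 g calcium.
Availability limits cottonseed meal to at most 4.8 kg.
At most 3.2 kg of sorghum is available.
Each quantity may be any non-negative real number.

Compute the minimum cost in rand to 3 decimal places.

Set it up as a linear program. Let x1 = kg of sorghum, x2 = kg of cassava meal, x3 = kg of cottonseed meal, x4 = kg of pea protein.
Minimise 0.18x1 + 0.13x2 + 0.29x3 + 0.71x4 s.t.:
  89x1 + 26x2 + 377x3 + 479x4 ≥ 1067   (crude protein)
  0.3x1 + 2x2 + 2.1x3 + 1.5x4 ≥ 3.6   (calcium)
  x3 ≤ 4.8
  x1 ≤ 3.2
  x1, x2, x3, x4 ≥ 0.
The minimum-cost mix takes nothing from sorghum, cassava meal, pea protein — only cottonseed meal. Binding constraint: crude protein.
So cottonseed meal = 2.83 kg.
Total cost: 0.29·2.83 = 0.82070.

R0.821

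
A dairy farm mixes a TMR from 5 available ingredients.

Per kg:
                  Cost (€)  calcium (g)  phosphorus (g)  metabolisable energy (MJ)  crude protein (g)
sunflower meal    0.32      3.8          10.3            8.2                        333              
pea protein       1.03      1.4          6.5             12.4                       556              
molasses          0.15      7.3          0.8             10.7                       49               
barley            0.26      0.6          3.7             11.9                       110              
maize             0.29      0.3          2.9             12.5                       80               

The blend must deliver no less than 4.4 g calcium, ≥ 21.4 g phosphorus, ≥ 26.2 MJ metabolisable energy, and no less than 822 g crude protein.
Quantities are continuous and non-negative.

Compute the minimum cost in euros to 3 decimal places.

This is a linear program. Let x1 = kg of sunflower meal, x2 = kg of pea protein, x3 = kg of molasses, x4 = kg of barley, x5 = kg of maize.
Minimize 0.32x1 + 1.03x2 + 0.15x3 + 0.26x4 + 0.29x5 subject to:
  3.8x1 + 1.4x2 + 7.3x3 + 0.6x4 + 0.3x5 ≥ 4.4   (calcium)
  10.3x1 + 6.5x2 + 0.8x3 + 3.7x4 + 2.9x5 ≥ 21.4   (phosphorus)
  8.2x1 + 12.4x2 + 10.7x3 + 11.9x4 + 12.5x5 ≥ 26.2   (metabolisable energy)
  333x1 + 556x2 + 49x3 + 110x4 + 80x5 ≥ 822   (crude protein)
  x1, x2, x3, x4, x5 ≥ 0.
The optimal basis is {sunflower meal, molasses}; pea protein, barley, maize drop out. The metabolisable energy and crude protein requirements are met with equality.
So sunflower meal = 2.37611 kg, molasses = 0.627653 kg.
Total cost: 0.32·2.37611 + 0.15·0.627653 = 0.854503.

€0.855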